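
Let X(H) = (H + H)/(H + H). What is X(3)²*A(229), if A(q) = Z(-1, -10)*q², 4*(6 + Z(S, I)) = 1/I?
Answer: -12638281/40 ≈ -3.1596e+5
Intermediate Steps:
Z(S, I) = -6 + 1/(4*I)
X(H) = 1 (X(H) = (2*H)/((2*H)) = (2*H)*(1/(2*H)) = 1)
A(q) = -241*q²/40 (A(q) = (-6 + (¼)/(-10))*q² = (-6 + (¼)*(-⅒))*q² = (-6 - 1/40)*q² = -241*q²/40)
X(3)²*A(229) = 1²*(-241/40*229²) = 1*(-241/40*52441) = 1*(-12638281/40) = -12638281/40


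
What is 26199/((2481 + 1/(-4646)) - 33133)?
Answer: -40573518/47469731 ≈ -0.85472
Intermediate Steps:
26199/((2481 + 1/(-4646)) - 33133) = 26199/((2481 - 1/4646) - 33133) = 26199/(11526725/4646 - 33133) = 26199/(-142409193/4646) = 26199*(-4646/142409193) = -40573518/47469731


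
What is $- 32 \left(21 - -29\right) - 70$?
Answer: $-1670$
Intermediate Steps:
$- 32 \left(21 - -29\right) - 70 = - 32 \left(21 + 29\right) - 70 = \left(-32\right) 50 - 70 = -1600 - 70 = -1670$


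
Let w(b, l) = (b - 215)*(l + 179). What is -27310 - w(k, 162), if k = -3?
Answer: 47028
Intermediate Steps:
w(b, l) = (-215 + b)*(179 + l)
-27310 - w(k, 162) = -27310 - (-38485 - 215*162 + 179*(-3) - 3*162) = -27310 - (-38485 - 34830 - 537 - 486) = -27310 - 1*(-74338) = -27310 + 74338 = 47028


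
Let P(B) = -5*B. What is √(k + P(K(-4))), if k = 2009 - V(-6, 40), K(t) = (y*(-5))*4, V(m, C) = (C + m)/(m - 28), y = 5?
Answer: √2510 ≈ 50.100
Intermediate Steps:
V(m, C) = (C + m)/(-28 + m)
K(t) = -100 (K(t) = (5*(-5))*4 = -25*4 = -100)
k = 2010 (k = 2009 - (40 - 6)/(-28 - 6) = 2009 - 34/(-34) = 2009 - (-1)*34/34 = 2009 - 1*(-1) = 2009 + 1 = 2010)
√(k + P(K(-4))) = √(2010 - 5*(-100)) = √(2010 + 500) = √2510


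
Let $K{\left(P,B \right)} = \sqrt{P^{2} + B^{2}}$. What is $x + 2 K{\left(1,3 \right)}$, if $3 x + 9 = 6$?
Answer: $-1 + 2 \sqrt{10} \approx 5.3246$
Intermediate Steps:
$x = -1$ ($x = -3 + \frac{1}{3} \cdot 6 = -3 + 2 = -1$)
$K{\left(P,B \right)} = \sqrt{B^{2} + P^{2}}$
$x + 2 K{\left(1,3 \right)} = -1 + 2 \sqrt{3^{2} + 1^{2}} = -1 + 2 \sqrt{9 + 1} = -1 + 2 \sqrt{10}$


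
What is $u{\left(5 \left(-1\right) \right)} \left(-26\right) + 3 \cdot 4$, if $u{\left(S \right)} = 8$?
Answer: $-196$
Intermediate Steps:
$u{\left(5 \left(-1\right) \right)} \left(-26\right) + 3 \cdot 4 = 8 \left(-26\right) + 3 \cdot 4 = -208 + 12 = -196$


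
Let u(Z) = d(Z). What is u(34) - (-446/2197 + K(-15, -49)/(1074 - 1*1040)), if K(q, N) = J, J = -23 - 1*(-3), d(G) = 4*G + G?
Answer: 6378882/37349 ≈ 170.79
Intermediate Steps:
d(G) = 5*G
J = -20 (J = -23 + 3 = -20)
u(Z) = 5*Z
K(q, N) = -20
u(34) - (-446/2197 + K(-15, -49)/(1074 - 1*1040)) = 5*34 - (-446/2197 - 20/(1074 - 1*1040)) = 170 - (-446*1/2197 - 20/(1074 - 1040)) = 170 - (-446/2197 - 20/34) = 170 - (-446/2197 - 20*1/34) = 170 - (-446/2197 - 10/17) = 170 - 1*(-29552/37349) = 170 + 29552/37349 = 6378882/37349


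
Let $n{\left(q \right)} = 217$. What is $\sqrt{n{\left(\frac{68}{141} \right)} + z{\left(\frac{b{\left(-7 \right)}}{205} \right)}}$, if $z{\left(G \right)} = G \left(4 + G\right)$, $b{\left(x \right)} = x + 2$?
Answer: $\frac{\sqrt{364614}}{41} \approx 14.728$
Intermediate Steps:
$b{\left(x \right)} = 2 + x$
$\sqrt{n{\left(\frac{68}{141} \right)} + z{\left(\frac{b{\left(-7 \right)}}{205} \right)}} = \sqrt{217 + \frac{2 - 7}{205} \left(4 + \frac{2 - 7}{205}\right)} = \sqrt{217 + \left(-5\right) \frac{1}{205} \left(4 - \frac{1}{41}\right)} = \sqrt{217 - \frac{4 - \frac{1}{41}}{41}} = \sqrt{217 - \frac{163}{1681}} = \sqrt{\frac{364614}{1681}} = \frac{\sqrt{364614}}{41}$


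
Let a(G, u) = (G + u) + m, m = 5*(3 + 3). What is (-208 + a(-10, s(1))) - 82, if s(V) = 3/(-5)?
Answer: -1353/5 ≈ -270.60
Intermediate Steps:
m = 30 (m = 5*6 = 30)
s(V) = -⅗ (s(V) = 3*(-⅕) = -⅗)
a(G, u) = 30 + G + u (a(G, u) = (G + u) + 30 = 30 + G + u)
(-208 + a(-10, s(1))) - 82 = (-208 + (30 - 10 - ⅗)) - 82 = (-208 + 97/5) - 82 = -943/5 - 82 = -1353/5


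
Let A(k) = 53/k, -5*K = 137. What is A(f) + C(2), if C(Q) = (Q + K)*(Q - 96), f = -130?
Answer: 62067/26 ≈ 2387.2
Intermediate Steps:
K = -137/5 (K = -⅕*137 = -137/5 ≈ -27.400)
C(Q) = (-96 + Q)*(-137/5 + Q) (C(Q) = (Q - 137/5)*(Q - 96) = (-137/5 + Q)*(-96 + Q) = (-96 + Q)*(-137/5 + Q))
A(f) + C(2) = 53/(-130) + (13152/5 + 2² - 617/5*2) = 53*(-1/130) + (13152/5 + 4 - 1234/5) = -53/130 + 11938/5 = 62067/26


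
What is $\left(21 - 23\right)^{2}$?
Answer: $4$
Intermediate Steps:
$\left(21 - 23\right)^{2} = \left(-2\right)^{2} = 4$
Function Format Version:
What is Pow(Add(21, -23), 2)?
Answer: 4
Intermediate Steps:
Pow(Add(21, -23), 2) = Pow(-2, 2) = 4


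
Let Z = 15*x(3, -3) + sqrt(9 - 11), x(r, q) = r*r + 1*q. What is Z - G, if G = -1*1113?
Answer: 1203 + I*sqrt(2) ≈ 1203.0 + 1.4142*I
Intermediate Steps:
G = -1113
x(r, q) = q + r**2 (x(r, q) = r**2 + q = q + r**2)
Z = 90 + I*sqrt(2) (Z = 15*(-3 + 3**2) + sqrt(9 - 11) = 15*(-3 + 9) + sqrt(-2) = 15*6 + I*sqrt(2) = 90 + I*sqrt(2) ≈ 90.0 + 1.4142*I)
Z - G = (90 + I*sqrt(2)) - 1*(-1113) = (90 + I*sqrt(2)) + 1113 = 1203 + I*sqrt(2)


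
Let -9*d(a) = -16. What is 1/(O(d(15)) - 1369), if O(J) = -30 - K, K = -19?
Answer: -1/1380 ≈ -0.00072464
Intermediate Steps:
d(a) = 16/9 (d(a) = -1/9*(-16) = 16/9)
O(J) = -11 (O(J) = -30 - 1*(-19) = -30 + 19 = -11)
1/(O(d(15)) - 1369) = 1/(-11 - 1369) = 1/(-1380) = -1/1380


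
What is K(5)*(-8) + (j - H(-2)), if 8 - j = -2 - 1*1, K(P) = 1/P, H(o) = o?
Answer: 57/5 ≈ 11.400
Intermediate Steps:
K(P) = 1/P
j = 11 (j = 8 - (-2 - 1*1) = 8 - (-2 - 1) = 8 - 1*(-3) = 8 + 3 = 11)
K(5)*(-8) + (j - H(-2)) = -8/5 + (11 - 1*(-2)) = (⅕)*(-8) + (11 + 2) = -8/5 + 13 = 57/5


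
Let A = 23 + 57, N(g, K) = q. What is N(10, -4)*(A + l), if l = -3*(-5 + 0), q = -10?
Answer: -950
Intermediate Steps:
N(g, K) = -10
l = 15 (l = -3*(-5) = 15)
A = 80
N(10, -4)*(A + l) = -10*(80 + 15) = -10*95 = -950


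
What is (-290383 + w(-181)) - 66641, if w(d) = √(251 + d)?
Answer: -357024 + √70 ≈ -3.5702e+5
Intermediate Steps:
(-290383 + w(-181)) - 66641 = (-290383 + √(251 - 181)) - 66641 = (-290383 + √70) - 66641 = -357024 + √70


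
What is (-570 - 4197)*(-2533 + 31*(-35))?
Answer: 17247006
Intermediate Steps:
(-570 - 4197)*(-2533 + 31*(-35)) = -4767*(-2533 - 1085) = -4767*(-3618) = 17247006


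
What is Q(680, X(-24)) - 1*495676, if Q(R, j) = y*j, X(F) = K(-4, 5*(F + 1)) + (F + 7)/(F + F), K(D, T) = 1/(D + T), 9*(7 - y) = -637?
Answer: -910011761/1836 ≈ -4.9565e+5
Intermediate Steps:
y = 700/9 (y = 7 - ⅑*(-637) = 7 + 637/9 = 700/9 ≈ 77.778)
X(F) = 1/(1 + 5*F) + (7 + F)/(2*F) (X(F) = 1/(-4 + 5*(F + 1)) + (F + 7)/(F + F) = 1/(-4 + 5*(1 + F)) + (7 + F)/((2*F)) = 1/(-4 + (5 + 5*F)) + (7 + F)*(1/(2*F)) = 1/(1 + 5*F) + (7 + F)/(2*F))
Q(R, j) = 700*j/9
Q(680, X(-24)) - 1*495676 = 700*((½)*(7 + 5*(-24)² + 38*(-24))/(-24*(1 + 5*(-24))))/9 - 1*495676 = 700*((½)*(-1/24)*(7 + 5*576 - 912)/(1 - 120))/9 - 495676 = 700*((½)*(-1/24)*(7 + 2880 - 912)/(-119))/9 - 495676 = 700*((½)*(-1/24)*(-1/119)*1975)/9 - 495676 = (700/9)*(1975/5712) - 495676 = 49375/1836 - 495676 = -910011761/1836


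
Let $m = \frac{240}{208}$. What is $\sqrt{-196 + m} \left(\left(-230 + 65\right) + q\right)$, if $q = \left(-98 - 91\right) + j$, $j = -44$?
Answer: $- \frac{398 i \sqrt{32929}}{13} \approx - 5555.6 i$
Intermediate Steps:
$m = \frac{15}{13}$ ($m = 240 \cdot \frac{1}{208} = \frac{15}{13} \approx 1.1538$)
$q = -233$ ($q = \left(-98 - 91\right) - 44 = -189 - 44 = -233$)
$\sqrt{-196 + m} \left(\left(-230 + 65\right) + q\right) = \sqrt{-196 + \frac{15}{13}} \left(\left(-230 + 65\right) - 233\right) = \sqrt{- \frac{2533}{13}} \left(-165 - 233\right) = \frac{i \sqrt{32929}}{13} \left(-398\right) = - \frac{398 i \sqrt{32929}}{13}$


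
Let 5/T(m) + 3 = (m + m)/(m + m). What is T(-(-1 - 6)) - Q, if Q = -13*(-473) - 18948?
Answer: 25593/2 ≈ 12797.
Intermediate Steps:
Q = -12799 (Q = 6149 - 18948 = -12799)
T(m) = -5/2 (T(m) = 5/(-3 + (m + m)/(m + m)) = 5/(-3 + (2*m)/((2*m))) = 5/(-3 + (2*m)*(1/(2*m))) = 5/(-3 + 1) = 5/(-2) = 5*(-1/2) = -5/2)
T(-(-1 - 6)) - Q = -5/2 - 1*(-12799) = -5/2 + 12799 = 25593/2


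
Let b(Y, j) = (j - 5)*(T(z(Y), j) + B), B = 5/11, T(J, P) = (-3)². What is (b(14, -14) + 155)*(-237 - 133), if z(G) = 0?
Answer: 100270/11 ≈ 9115.5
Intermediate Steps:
T(J, P) = 9
B = 5/11 (B = 5*(1/11) = 5/11 ≈ 0.45455)
b(Y, j) = -520/11 + 104*j/11 (b(Y, j) = (j - 5)*(9 + 5/11) = (-5 + j)*(104/11) = -520/11 + 104*j/11)
(b(14, -14) + 155)*(-237 - 133) = ((-520/11 + (104/11)*(-14)) + 155)*(-237 - 133) = ((-520/11 - 1456/11) + 155)*(-370) = (-1976/11 + 155)*(-370) = -271/11*(-370) = 100270/11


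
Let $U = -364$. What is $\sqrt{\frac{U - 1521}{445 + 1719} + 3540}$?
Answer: $\frac{5 \sqrt{165733727}}{1082} \approx 59.491$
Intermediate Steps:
$\sqrt{\frac{U - 1521}{445 + 1719} + 3540} = \sqrt{\frac{-364 - 1521}{445 + 1719} + 3540} = \sqrt{- \frac{1885}{2164} + 3540} = \sqrt{\frac{7658675}{2164}} = \frac{5 \sqrt{165733727}}{1082}$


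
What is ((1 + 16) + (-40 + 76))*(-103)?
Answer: -5459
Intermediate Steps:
((1 + 16) + (-40 + 76))*(-103) = (17 + 36)*(-103) = 53*(-103) = -5459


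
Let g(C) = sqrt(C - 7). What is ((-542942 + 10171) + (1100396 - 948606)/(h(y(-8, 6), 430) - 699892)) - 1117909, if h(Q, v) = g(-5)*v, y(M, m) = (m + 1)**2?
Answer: -101073425650365275/61231378808 - 16317425*I*sqrt(3)/61231378808 ≈ -1.6507e+6 - 0.00046157*I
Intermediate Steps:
y(M, m) = (1 + m)**2
g(C) = sqrt(-7 + C)
h(Q, v) = 2*I*v*sqrt(3) (h(Q, v) = sqrt(-7 - 5)*v = sqrt(-12)*v = (2*I*sqrt(3))*v = 2*I*v*sqrt(3))
((-542942 + 10171) + (1100396 - 948606)/(h(y(-8, 6), 430) - 699892)) - 1117909 = ((-542942 + 10171) + (1100396 - 948606)/(2*I*430*sqrt(3) - 699892)) - 1117909 = (-532771 + 151790/(860*I*sqrt(3) - 699892)) - 1117909 = (-532771 + 151790/(-699892 + 860*I*sqrt(3))) - 1117909 = -1650680 + 151790/(-699892 + 860*I*sqrt(3))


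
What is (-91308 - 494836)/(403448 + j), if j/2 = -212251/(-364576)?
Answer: -106847017472/73543941275 ≈ -1.4528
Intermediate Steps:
j = 212251/182288 (j = 2*(-212251/(-364576)) = 2*(-212251*(-1/364576)) = 2*(212251/364576) = 212251/182288 ≈ 1.1644)
(-91308 - 494836)/(403448 + j) = (-91308 - 494836)/(403448 + 212251/182288) = -586144/73543941275/182288 = -586144*182288/73543941275 = -106847017472/73543941275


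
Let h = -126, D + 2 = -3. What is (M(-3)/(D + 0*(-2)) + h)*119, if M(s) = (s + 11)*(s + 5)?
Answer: -76874/5 ≈ -15375.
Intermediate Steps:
D = -5 (D = -2 - 3 = -5)
M(s) = (5 + s)*(11 + s) (M(s) = (11 + s)*(5 + s) = (5 + s)*(11 + s))
(M(-3)/(D + 0*(-2)) + h)*119 = ((55 + (-3)² + 16*(-3))/(-5 + 0*(-2)) - 126)*119 = ((55 + 9 - 48)/(-5 + 0) - 126)*119 = (16/(-5) - 126)*119 = (16*(-⅕) - 126)*119 = (-16/5 - 126)*119 = -646/5*119 = -76874/5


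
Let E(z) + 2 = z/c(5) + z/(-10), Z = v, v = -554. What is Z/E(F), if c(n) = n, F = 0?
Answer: 277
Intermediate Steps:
Z = -554
E(z) = -2 + z/10 (E(z) = -2 + (z/5 + z/(-10)) = -2 + (z*(⅕) + z*(-⅒)) = -2 + (z/5 - z/10) = -2 + z/10)
Z/E(F) = -554/(-2 + (⅒)*0) = -554/(-2 + 0) = -554/(-2) = -554*(-½) = 277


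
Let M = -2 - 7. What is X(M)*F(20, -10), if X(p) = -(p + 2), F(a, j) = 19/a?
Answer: 133/20 ≈ 6.6500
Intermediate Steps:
M = -9
X(p) = -2 - p (X(p) = -(2 + p) = -2 - p)
X(M)*F(20, -10) = (-2 - 1*(-9))*(19/20) = (-2 + 9)*(19*(1/20)) = 7*(19/20) = 133/20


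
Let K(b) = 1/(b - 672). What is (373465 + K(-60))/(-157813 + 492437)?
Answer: 273376379/244944768 ≈ 1.1161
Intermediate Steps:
K(b) = 1/(-672 + b)
(373465 + K(-60))/(-157813 + 492437) = (373465 + 1/(-672 - 60))/(-157813 + 492437) = (373465 + 1/(-732))/334624 = (373465 - 1/732)*(1/334624) = (273376379/732)*(1/334624) = 273376379/244944768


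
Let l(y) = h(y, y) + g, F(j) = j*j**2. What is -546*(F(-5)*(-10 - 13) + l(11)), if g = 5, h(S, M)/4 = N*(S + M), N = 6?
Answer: -1860768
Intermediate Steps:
h(S, M) = 24*M + 24*S (h(S, M) = 4*(6*(S + M)) = 4*(6*(M + S)) = 4*(6*M + 6*S) = 24*M + 24*S)
F(j) = j**3
l(y) = 5 + 48*y (l(y) = (24*y + 24*y) + 5 = 48*y + 5 = 5 + 48*y)
-546*(F(-5)*(-10 - 13) + l(11)) = -546*((-5)**3*(-10 - 13) + (5 + 48*11)) = -546*(-125*(-23) + (5 + 528)) = -546*(2875 + 533) = -546*3408 = -1860768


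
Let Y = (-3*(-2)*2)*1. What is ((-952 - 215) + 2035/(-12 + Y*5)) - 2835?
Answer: -190061/48 ≈ -3959.6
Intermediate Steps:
Y = 12 (Y = (6*2)*1 = 12*1 = 12)
((-952 - 215) + 2035/(-12 + Y*5)) - 2835 = ((-952 - 215) + 2035/(-12 + 12*5)) - 2835 = (-1167 + 2035/(-12 + 60)) - 2835 = (-1167 + 2035/48) - 2835 = -53981/48 - 2835 = -190061/48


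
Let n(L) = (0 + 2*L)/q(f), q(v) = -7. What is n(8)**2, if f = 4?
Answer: 256/49 ≈ 5.2245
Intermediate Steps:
n(L) = -2*L/7 (n(L) = (0 + 2*L)/(-7) = (2*L)*(-1/7) = -2*L/7)
n(8)**2 = (-2/7*8)**2 = (-16/7)**2 = 256/49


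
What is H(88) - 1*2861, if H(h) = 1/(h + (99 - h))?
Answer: -283238/99 ≈ -2861.0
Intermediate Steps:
H(h) = 1/99
H(88) - 1*2861 = 1/99 - 1*2861 = 1/99 - 2861 = -283238/99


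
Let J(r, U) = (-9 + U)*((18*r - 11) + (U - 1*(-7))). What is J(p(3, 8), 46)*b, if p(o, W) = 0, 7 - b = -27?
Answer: 52836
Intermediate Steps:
b = 34 (b = 7 - 1*(-27) = 7 + 27 = 34)
J(r, U) = (-9 + U)*(-4 + U + 18*r) (J(r, U) = (-9 + U)*((-11 + 18*r) + (U + 7)) = (-9 + U)*((-11 + 18*r) + (7 + U)) = (-9 + U)*(-4 + U + 18*r))
J(p(3, 8), 46)*b = (36 + 46² - 162*0 - 13*46 + 18*46*0)*34 = (36 + 2116 + 0 - 598 + 0)*34 = 1554*34 = 52836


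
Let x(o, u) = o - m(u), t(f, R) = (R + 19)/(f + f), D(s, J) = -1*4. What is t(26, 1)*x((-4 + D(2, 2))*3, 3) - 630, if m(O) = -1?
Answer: -8305/13 ≈ -638.85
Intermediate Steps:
D(s, J) = -4
t(f, R) = (19 + R)/(2*f) (t(f, R) = (19 + R)/((2*f)) = (19 + R)*(1/(2*f)) = (19 + R)/(2*f))
x(o, u) = 1 + o (x(o, u) = o - 1*(-1) = o + 1 = 1 + o)
t(26, 1)*x((-4 + D(2, 2))*3, 3) - 630 = ((1/2)*(19 + 1)/26)*(1 + (-4 - 4)*3) - 630 = ((1/2)*(1/26)*20)*(1 - 8*3) - 630 = 5*(1 - 24)/13 - 630 = (5/13)*(-23) - 630 = -115/13 - 630 = -8305/13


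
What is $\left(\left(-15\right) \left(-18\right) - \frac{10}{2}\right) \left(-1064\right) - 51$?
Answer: $-282011$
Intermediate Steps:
$\left(\left(-15\right) \left(-18\right) - \frac{10}{2}\right) \left(-1064\right) - 51 = \left(270 - 5\right) \left(-1064\right) - 51 = 265 \left(-1064\right) - 51 = -281960 - 51 = -282011$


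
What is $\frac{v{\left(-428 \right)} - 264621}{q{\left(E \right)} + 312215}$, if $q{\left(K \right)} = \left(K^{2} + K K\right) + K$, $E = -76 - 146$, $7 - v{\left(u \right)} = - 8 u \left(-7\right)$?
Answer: $- \frac{240646}{410561} \approx -0.58614$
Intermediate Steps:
$v{\left(u \right)} = 7 - 56 u$ ($v{\left(u \right)} = 7 - - 8 u \left(-7\right) = 7 - 56 u$)
$E = -222$ ($E = -76 - 146 = -222$)
$q{\left(K \right)} = K + 2 K^{2}$ ($q{\left(K \right)} = \left(K^{2} + K^{2}\right) + K = 2 K^{2} + K = K + 2 K^{2}$)
$\frac{v{\left(-428 \right)} - 264621}{q{\left(E \right)} + 312215} = \frac{\left(7 - -23968\right) - 264621}{- 222 \left(1 + 2 \left(-222\right)\right) + 312215} = \frac{\left(7 + 23968\right) - 264621}{- 222 \left(1 - 444\right) + 312215} = \frac{23975 - 264621}{\left(-222\right) \left(-443\right) + 312215} = - \frac{240646}{98346 + 312215} = - \frac{240646}{410561}$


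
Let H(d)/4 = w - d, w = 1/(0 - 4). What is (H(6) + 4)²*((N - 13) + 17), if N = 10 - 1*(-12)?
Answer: 11466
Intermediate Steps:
w = -¼ (w = 1/(-4) = -¼ ≈ -0.25000)
H(d) = -1 - 4*d (H(d) = 4*(-¼ - d) = -1 - 4*d)
N = 22 (N = 10 + 12 = 22)
(H(6) + 4)²*((N - 13) + 17) = ((-1 - 4*6) + 4)²*((22 - 13) + 17) = ((-1 - 24) + 4)²*(9 + 17) = (-25 + 4)²*26 = (-21)²*26 = 441*26 = 11466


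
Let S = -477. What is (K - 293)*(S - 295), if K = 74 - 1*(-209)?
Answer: 7720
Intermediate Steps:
K = 283 (K = 74 + 209 = 283)
(K - 293)*(S - 295) = (283 - 293)*(-477 - 295) = -10*(-772) = 7720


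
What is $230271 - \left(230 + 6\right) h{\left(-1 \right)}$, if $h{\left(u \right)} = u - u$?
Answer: $230271$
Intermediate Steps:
$h{\left(u \right)} = 0$
$230271 - \left(230 + 6\right) h{\left(-1 \right)} = 230271 - \left(230 + 6\right) 0 = 230271 - 236 \cdot 0 = 230271 - 0 = 230271 + 0 = 230271$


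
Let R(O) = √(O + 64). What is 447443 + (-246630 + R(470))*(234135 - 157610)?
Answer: -18872913307 + 76525*√534 ≈ -1.8871e+10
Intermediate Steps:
R(O) = √(64 + O)
447443 + (-246630 + R(470))*(234135 - 157610) = 447443 + (-246630 + √(64 + 470))*(234135 - 157610) = 447443 + (-246630 + √534)*76525 = 447443 + (-18873360750 + 76525*√534) = -18872913307 + 76525*√534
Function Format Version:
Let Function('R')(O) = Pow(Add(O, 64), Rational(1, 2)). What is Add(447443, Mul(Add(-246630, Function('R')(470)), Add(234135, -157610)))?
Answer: Add(-18872913307, Mul(76525, Pow(534, Rational(1, 2)))) ≈ -1.8871e+10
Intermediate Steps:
Function('R')(O) = Pow(Add(64, O), Rational(1, 2))
Add(447443, Mul(Add(-246630, Function('R')(470)), Add(234135, -157610))) = Add(447443, Mul(Add(-246630, Pow(Add(64, 470), Rational(1, 2))), Add(234135, -157610))) = Add(447443, Mul(Add(-246630, Pow(534, Rational(1, 2))), 76525)) = Add(447443, Add(-18873360750, Mul(76525, Pow(534, Rational(1, 2))))) = Add(-18872913307, Mul(76525, Pow(534, Rational(1, 2))))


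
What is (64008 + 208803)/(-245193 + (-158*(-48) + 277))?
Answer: -272811/237332 ≈ -1.1495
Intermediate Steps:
(64008 + 208803)/(-245193 + (-158*(-48) + 277)) = 272811/(-245193 + (7584 + 277)) = 272811/(-245193 + 7861) = 272811/(-237332) = 272811*(-1/237332) = -272811/237332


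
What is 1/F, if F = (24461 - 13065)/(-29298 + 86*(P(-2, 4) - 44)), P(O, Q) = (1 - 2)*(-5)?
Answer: -8163/2849 ≈ -2.8652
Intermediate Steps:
P(O, Q) = 5 (P(O, Q) = -1*(-5) = 5)
F = -2849/8163 (F = (24461 - 13065)/(-29298 + 86*(5 - 44)) = 11396/(-29298 + 86*(-39)) = 11396/(-29298 - 3354) = 11396/(-32652) = 11396*(-1/32652) = -2849/8163 ≈ -0.34901)
1/F = 1/(-2849/8163) = -8163/2849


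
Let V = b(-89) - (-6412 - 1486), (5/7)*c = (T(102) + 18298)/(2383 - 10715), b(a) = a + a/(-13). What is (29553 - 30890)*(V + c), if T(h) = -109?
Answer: -5657182267457/541580 ≈ -1.0446e+7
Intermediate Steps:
b(a) = 12*a/13 (b(a) = a + a*(-1/13) = a - a/13 = 12*a/13)
c = -127323/41660 (c = 7*((-109 + 18298)/(2383 - 10715))/5 = 7*(18189/(-8332))/5 = 7*(18189*(-1/8332))/5 = (7/5)*(-18189/8332) = -127323/41660 ≈ -3.0562)
V = 101606/13 (V = (12/13)*(-89) - (-6412 - 1486) = -1068/13 - 1*(-7898) = -1068/13 + 7898 = 101606/13 ≈ 7815.8)
(29553 - 30890)*(V + c) = (29553 - 30890)*(101606/13 - 127323/41660) = -1337*4231250761/541580 = -5657182267457/541580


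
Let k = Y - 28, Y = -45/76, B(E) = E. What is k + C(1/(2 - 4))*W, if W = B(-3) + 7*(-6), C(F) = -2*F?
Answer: -5593/76 ≈ -73.592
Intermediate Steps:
Y = -45/76 (Y = -45*1/76 = -45/76 ≈ -0.59210)
W = -45 (W = -3 + 7*(-6) = -3 - 42 = -45)
k = -2173/76 (k = -45/76 - 28 = -2173/76 ≈ -28.592)
k + C(1/(2 - 4))*W = -2173/76 - 2/(2 - 4)*(-45) = -2173/76 - 2/(-2)*(-45) = -2173/76 - 2*(-1/2)*(-45) = -2173/76 + 1*(-45) = -2173/76 - 45 = -5593/76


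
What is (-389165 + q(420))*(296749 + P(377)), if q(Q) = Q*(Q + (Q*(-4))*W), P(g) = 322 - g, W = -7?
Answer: 1402304905890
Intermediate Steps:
q(Q) = 29*Q² (q(Q) = Q*(Q + (Q*(-4))*(-7)) = Q*(Q - 4*Q*(-7)) = Q*(Q + 28*Q) = Q*(29*Q) = 29*Q²)
(-389165 + q(420))*(296749 + P(377)) = (-389165 + 29*420²)*(296749 + (322 - 1*377)) = (-389165 + 29*176400)*(296749 + (322 - 377)) = (-389165 + 5115600)*(296749 - 55) = 4726435*296694 = 1402304905890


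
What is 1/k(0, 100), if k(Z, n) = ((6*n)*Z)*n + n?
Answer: 1/100 ≈ 0.010000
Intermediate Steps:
k(Z, n) = n + 6*Z*n² (k(Z, n) = (6*Z*n)*n + n = 6*Z*n² + n = n + 6*Z*n²)
1/k(0, 100) = 1/(100*(1 + 6*0*100)) = 1/(100*(1 + 0)) = 1/(100*1) = 1/100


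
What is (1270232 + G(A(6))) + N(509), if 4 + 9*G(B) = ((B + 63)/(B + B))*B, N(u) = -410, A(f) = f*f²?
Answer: 22857067/18 ≈ 1.2698e+6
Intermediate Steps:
A(f) = f³
G(B) = 55/18 + B/18 (G(B) = -4/9 + (((B + 63)/(B + B))*B)/9 = -4/9 + (((63 + B)/((2*B)))*B)/9 = -4/9 + (((63 + B)*(1/(2*B)))*B)/9 = -4/9 + (((63 + B)/(2*B))*B)/9 = -4/9 + (63/2 + B/2)/9 = -4/9 + (7/2 + B/18) = 55/18 + B/18)
(1270232 + G(A(6))) + N(509) = (1270232 + (55/18 + (1/18)*6³)) - 410 = (1270232 + (55/18 + (1/18)*216)) - 410 = (1270232 + (55/18 + 12)) - 410 = (1270232 + 271/18) - 410 = 22864447/18 - 410 = 22857067/18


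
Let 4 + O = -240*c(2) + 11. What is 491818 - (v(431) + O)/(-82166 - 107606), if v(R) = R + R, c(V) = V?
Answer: 93333285885/189772 ≈ 4.9182e+5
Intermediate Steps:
v(R) = 2*R
O = -473 (O = -4 + (-240*2 + 11) = -4 + (-480 + 11) = -4 - 469 = -473)
491818 - (v(431) + O)/(-82166 - 107606) = 491818 - (2*431 - 473)/(-82166 - 107606) = 491818 - (862 - 473)/(-189772) = 491818 - 389*(-1)/189772 = 491818 - 1*(-389/189772) = 491818 + 389/189772 = 93333285885/189772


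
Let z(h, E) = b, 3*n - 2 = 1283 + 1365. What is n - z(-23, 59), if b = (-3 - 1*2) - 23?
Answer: 2734/3 ≈ 911.33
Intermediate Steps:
n = 2650/3 (n = ⅔ + (1283 + 1365)/3 = ⅔ + (⅓)*2648 = ⅔ + 2648/3 = 2650/3 ≈ 883.33)
b = -28 (b = (-3 - 2) - 23 = -5 - 23 = -28)
z(h, E) = -28
n - z(-23, 59) = 2650/3 - 1*(-28) = 2650/3 + 28 = 2734/3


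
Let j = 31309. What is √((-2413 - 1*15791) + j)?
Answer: √13105 ≈ 114.48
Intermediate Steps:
√((-2413 - 1*15791) + j) = √((-2413 - 1*15791) + 31309) = √((-2413 - 15791) + 31309) = √(-18204 + 31309) = √13105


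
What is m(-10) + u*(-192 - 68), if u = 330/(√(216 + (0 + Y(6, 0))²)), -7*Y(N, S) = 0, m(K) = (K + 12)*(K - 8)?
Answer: -36 - 7150*√6/3 ≈ -5874.0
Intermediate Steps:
m(K) = (-8 + K)*(12 + K) (m(K) = (12 + K)*(-8 + K) = (-8 + K)*(12 + K))
Y(N, S) = 0 (Y(N, S) = -⅐*0 = 0)
u = 55*√6/6 (u = 330/(√(216 + (0 + 0)²)) = 330/(√(216 + 0²)) = 330/(√(216 + 0)) = 330/(√216) = 330/((6*√6)) = 330*(√6/36) = 55*√6/6 ≈ 22.454)
m(-10) + u*(-192 - 68) = (-96 + (-10)² + 4*(-10)) + (55*√6/6)*(-192 - 68) = (-96 + 100 - 40) + (55*√6/6)*(-260) = -36 - 7150*√6/3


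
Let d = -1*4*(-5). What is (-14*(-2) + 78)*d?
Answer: 2120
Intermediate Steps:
d = 20 (d = -4*(-5) = 20)
(-14*(-2) + 78)*d = (-14*(-2) + 78)*20 = (28 + 78)*20 = 106*20 = 2120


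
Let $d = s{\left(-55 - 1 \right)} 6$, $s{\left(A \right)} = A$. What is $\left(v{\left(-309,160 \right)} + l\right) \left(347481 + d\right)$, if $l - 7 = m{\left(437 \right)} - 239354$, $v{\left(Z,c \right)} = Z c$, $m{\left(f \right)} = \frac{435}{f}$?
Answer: $- \frac{43809519873180}{437} \approx -1.0025 \cdot 10^{11}$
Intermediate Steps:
$d = -336$ ($d = \left(-55 - 1\right) 6 = \left(-56\right) 6 = -336$)
$l = - \frac{104594204}{437}$ ($l = 7 + \left(\frac{435}{437} - 239354\right) = 7 - \frac{104597263}{437} = - \frac{104594204}{437} \approx -2.3935 \cdot 10^{5}$)
$\left(v{\left(-309,160 \right)} + l\right) \left(347481 + d\right) = \left(\left(-309\right) 160 - \frac{104594204}{437}\right) \left(347481 - 336\right) = \left(-49440 - \frac{104594204}{437}\right) 347145 = \left(- \frac{126199484}{437}\right) 347145 = - \frac{43809519873180}{437}$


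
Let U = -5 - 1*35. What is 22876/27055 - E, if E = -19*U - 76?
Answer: -2640392/3865 ≈ -683.15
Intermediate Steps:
U = -40 (U = -5 - 35 = -40)
E = 684 (E = -19*(-40) - 76 = 760 - 76 = 684)
22876/27055 - E = 22876/27055 - 1*684 = 22876*(1/27055) - 684 = 3268/3865 - 684 = -2640392/3865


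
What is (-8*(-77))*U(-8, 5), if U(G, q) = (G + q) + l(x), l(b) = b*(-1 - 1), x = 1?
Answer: -3080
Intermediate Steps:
l(b) = -2*b (l(b) = b*(-2) = -2*b)
U(G, q) = -2 + G + q (U(G, q) = (G + q) - 2*1 = (G + q) - 2 = -2 + G + q)
(-8*(-77))*U(-8, 5) = (-8*(-77))*(-2 - 8 + 5) = 616*(-5) = -3080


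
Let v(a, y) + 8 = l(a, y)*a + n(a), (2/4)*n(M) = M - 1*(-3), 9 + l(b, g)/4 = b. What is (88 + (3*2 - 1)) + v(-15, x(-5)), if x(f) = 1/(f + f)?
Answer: 1501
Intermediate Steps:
l(b, g) = -36 + 4*b
x(f) = 1/(2*f)
n(M) = 6 + 2*M (n(M) = 2*(M - 1*(-3)) = 2*(M + 3) = 2*(3 + M) = 6 + 2*M)
v(a, y) = -2 + 2*a + a*(-36 + 4*a) (v(a, y) = -8 + ((-36 + 4*a)*a + (6 + 2*a)) = -8 + (a*(-36 + 4*a) + (6 + 2*a)) = -8 + (6 + 2*a + a*(-36 + 4*a)) = -2 + 2*a + a*(-36 + 4*a))
(88 + (3*2 - 1)) + v(-15, x(-5)) = (88 + (3*2 - 1)) + (-2 - 34*(-15) + 4*(-15)**2) = (88 + (6 - 1)) + (-2 + 510 + 4*225) = (88 + 5) + (-2 + 510 + 900) = 93 + 1408 = 1501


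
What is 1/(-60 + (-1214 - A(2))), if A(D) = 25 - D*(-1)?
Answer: -1/1301 ≈ -0.00076864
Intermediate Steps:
A(D) = 25 + D (A(D) = 25 - (-1)*D = 25 + D)
1/(-60 + (-1214 - A(2))) = 1/(-60 + (-1214 - (25 + 2))) = 1/(-60 + (-1214 - 1*27)) = 1/(-60 + (-1214 - 27)) = 1/(-60 - 1241) = 1/(-1301) = -1/1301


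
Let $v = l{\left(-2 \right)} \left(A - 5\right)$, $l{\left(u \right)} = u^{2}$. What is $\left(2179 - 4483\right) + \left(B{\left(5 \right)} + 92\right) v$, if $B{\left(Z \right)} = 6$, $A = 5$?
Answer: $-2304$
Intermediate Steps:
$v = 0$ ($v = \left(-2\right)^{2} \left(5 - 5\right) = 4 \cdot 0 = 0$)
$\left(2179 - 4483\right) + \left(B{\left(5 \right)} + 92\right) v = \left(2179 - 4483\right) + \left(6 + 92\right) 0 = -2304 + 98 \cdot 0 = -2304 + 0 = -2304$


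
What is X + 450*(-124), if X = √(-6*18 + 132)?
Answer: -55800 + 2*√6 ≈ -55795.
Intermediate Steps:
X = 2*√6 (X = √(-108 + 132) = √24 = 2*√6 ≈ 4.8990)
X + 450*(-124) = 2*√6 + 450*(-124) = 2*√6 - 55800 = -55800 + 2*√6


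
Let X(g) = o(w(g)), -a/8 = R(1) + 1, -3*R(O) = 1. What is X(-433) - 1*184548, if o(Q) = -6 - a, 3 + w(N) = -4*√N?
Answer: -553646/3 ≈ -1.8455e+5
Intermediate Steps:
R(O) = -⅓ (R(O) = -⅓*1 = -⅓)
w(N) = -3 - 4*√N
a = -16/3 (a = -8*(-⅓ + 1) = -8*⅔ = -16/3 ≈ -5.3333)
o(Q) = -⅔ (o(Q) = -6 - 1*(-16/3) = -6 + 16/3 = -⅔)
X(g) = -⅔
X(-433) - 1*184548 = -⅔ - 1*184548 = -⅔ - 184548 = -553646/3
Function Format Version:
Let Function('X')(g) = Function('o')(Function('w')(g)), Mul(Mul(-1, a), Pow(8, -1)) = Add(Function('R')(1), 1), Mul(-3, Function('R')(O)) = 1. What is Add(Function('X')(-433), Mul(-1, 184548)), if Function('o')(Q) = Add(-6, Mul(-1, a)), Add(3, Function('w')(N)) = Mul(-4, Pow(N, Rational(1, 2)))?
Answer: Rational(-553646, 3) ≈ -1.8455e+5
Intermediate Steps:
Function('R')(O) = Rational(-1, 3) (Function('R')(O) = Mul(Rational(-1, 3), 1) = Rational(-1, 3))
Function('w')(N) = Add(-3, Mul(-4, Pow(N, Rational(1, 2))))
a = Rational(-16, 3) (a = Mul(-8, Add(Rational(-1, 3), 1)) = Mul(-8, Rational(2, 3)) = Rational(-16, 3) ≈ -5.3333)
Function('o')(Q) = Rational(-2, 3) (Function('o')(Q) = Add(-6, Mul(-1, Rational(-16, 3))) = Add(-6, Rational(16, 3)) = Rational(-2, 3))
Function('X')(g) = Rational(-2, 3)
Add(Function('X')(-433), Mul(-1, 184548)) = Add(Rational(-2, 3), Mul(-1, 184548)) = Add(Rational(-2, 3), -184548) = Rational(-553646, 3)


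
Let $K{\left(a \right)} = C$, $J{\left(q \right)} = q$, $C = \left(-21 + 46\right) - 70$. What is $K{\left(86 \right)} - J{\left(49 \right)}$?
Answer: $-94$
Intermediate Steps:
$C = -45$ ($C = 25 - 70 = -45$)
$K{\left(a \right)} = -45$
$K{\left(86 \right)} - J{\left(49 \right)} = -45 - 49 = -94$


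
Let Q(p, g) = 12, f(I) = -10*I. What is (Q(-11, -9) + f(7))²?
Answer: 3364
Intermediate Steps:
(Q(-11, -9) + f(7))² = (12 - 10*7)² = (12 - 70)² = (-58)² = 3364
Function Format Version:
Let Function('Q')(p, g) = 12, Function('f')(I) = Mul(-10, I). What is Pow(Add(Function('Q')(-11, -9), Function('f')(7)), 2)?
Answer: 3364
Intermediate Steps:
Pow(Add(Function('Q')(-11, -9), Function('f')(7)), 2) = Pow(Add(12, Mul(-10, 7)), 2) = Pow(Add(12, -70), 2) = Pow(-58, 2) = 3364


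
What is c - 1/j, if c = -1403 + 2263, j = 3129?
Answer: 2690939/3129 ≈ 860.00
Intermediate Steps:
c = 860
c - 1/j = 860 - 1/3129 = 2690939/3129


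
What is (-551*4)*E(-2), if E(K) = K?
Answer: 4408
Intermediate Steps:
(-551*4)*E(-2) = -551*4*(-2) = -2204*(-2) = 4408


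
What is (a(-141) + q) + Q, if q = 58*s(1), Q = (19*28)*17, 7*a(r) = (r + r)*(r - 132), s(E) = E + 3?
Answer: 20274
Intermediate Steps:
s(E) = 3 + E
a(r) = 2*r*(-132 + r)/7 (a(r) = ((r + r)*(r - 132))/7 = ((2*r)*(-132 + r))/7 = (2*r*(-132 + r))/7 = 2*r*(-132 + r)/7)
Q = 9044 (Q = 532*17 = 9044)
q = 232 (q = 58*(3 + 1) = 58*4 = 232)
(a(-141) + q) + Q = ((2/7)*(-141)*(-132 - 141) + 232) + 9044 = ((2/7)*(-141)*(-273) + 232) + 9044 = (10998 + 232) + 9044 = 11230 + 9044 = 20274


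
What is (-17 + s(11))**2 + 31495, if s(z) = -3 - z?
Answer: 32456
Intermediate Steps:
(-17 + s(11))**2 + 31495 = (-17 + (-3 - 1*11))**2 + 31495 = (-17 + (-3 - 11))**2 + 31495 = (-17 - 14)**2 + 31495 = (-31)**2 + 31495 = 961 + 31495 = 32456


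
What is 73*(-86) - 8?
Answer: -6286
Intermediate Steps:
73*(-86) - 8 = -6278 - 8 = -6286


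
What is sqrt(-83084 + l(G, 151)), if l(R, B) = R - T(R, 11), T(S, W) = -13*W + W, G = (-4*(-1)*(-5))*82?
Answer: 4*I*sqrt(5287) ≈ 290.85*I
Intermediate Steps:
G = -1640 (G = (4*(-5))*82 = -20*82 = -1640)
T(S, W) = -12*W
l(R, B) = 132 + R (l(R, B) = R - (-12)*11 = R - 1*(-132) = R + 132 = 132 + R)
sqrt(-83084 + l(G, 151)) = sqrt(-83084 + (132 - 1640)) = sqrt(-83084 - 1508) = sqrt(-84592) = 4*I*sqrt(5287)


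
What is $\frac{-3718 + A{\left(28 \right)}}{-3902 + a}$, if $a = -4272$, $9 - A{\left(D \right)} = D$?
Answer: $\frac{3737}{8174} \approx 0.45718$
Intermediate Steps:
$A{\left(D \right)} = 9 - D$
$\frac{-3718 + A{\left(28 \right)}}{-3902 + a} = \frac{-3718 + \left(9 - 28\right)}{-3902 - 4272} = \frac{-3718 + \left(9 - 28\right)}{-8174} = \left(-3718 - 19\right) \left(- \frac{1}{8174}\right) = \left(-3737\right) \left(- \frac{1}{8174}\right) = \frac{3737}{8174}$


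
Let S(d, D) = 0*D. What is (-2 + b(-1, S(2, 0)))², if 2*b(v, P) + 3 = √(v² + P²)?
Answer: 9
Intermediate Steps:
S(d, D) = 0
b(v, P) = -3/2 + √(P² + v²)/2 (b(v, P) = -3/2 + √(v² + P²)/2 = -3/2 + √(P² + v²)/2)
(-2 + b(-1, S(2, 0)))² = (-2 + (-3/2 + √(0² + (-1)²)/2))² = (-2 + (-3/2 + √(0 + 1)/2))² = (-2 + (-3/2 + √1/2))² = (-2 + (-3/2 + (½)*1))² = (-2 + (-3/2 + ½))² = (-2 - 1)² = (-3)² = 9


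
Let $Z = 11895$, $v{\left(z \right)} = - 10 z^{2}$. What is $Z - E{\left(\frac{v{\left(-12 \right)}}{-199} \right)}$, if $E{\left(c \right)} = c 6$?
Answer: $\frac{2358465}{199} \approx 11852.0$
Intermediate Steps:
$E{\left(c \right)} = 6 c$
$Z - E{\left(\frac{v{\left(-12 \right)}}{-199} \right)} = 11895 - 6 \frac{\left(-10\right) \left(-12\right)^{2}}{-199} = 11895 - 6 \left(-10\right) 144 \left(- \frac{1}{199}\right) = 11895 - 6 \left(\left(-1440\right) \left(- \frac{1}{199}\right)\right) = 11895 - 6 \cdot \frac{1440}{199} = 11895 - \frac{8640}{199} = \frac{2358465}{199}$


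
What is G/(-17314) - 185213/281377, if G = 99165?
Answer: -2828138917/442887398 ≈ -6.3857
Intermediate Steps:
G/(-17314) - 185213/281377 = 99165/(-17314) - 185213/281377 = 99165*(-1/17314) - 185213*1/281377 = -9015/1574 - 185213/281377 = -2828138917/442887398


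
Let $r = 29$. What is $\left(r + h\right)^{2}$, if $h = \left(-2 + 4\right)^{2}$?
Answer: $1089$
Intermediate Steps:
$h = 4$ ($h = 2^{2} = 4$)
$\left(r + h\right)^{2} = \left(29 + 4\right)^{2} = 33^{2} = 1089$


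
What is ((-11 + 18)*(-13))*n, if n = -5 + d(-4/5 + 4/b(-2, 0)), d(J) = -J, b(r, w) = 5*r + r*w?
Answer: 1729/5 ≈ 345.80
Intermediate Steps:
n = -19/5 (n = -5 - (-4/5 + 4/((-2*(5 + 0)))) = -5 - (-4*⅕ + 4/((-2*5))) = -5 - (-⅘ + 4/(-10)) = -5 - (-⅘ + 4*(-⅒)) = -5 - (-⅘ - ⅖) = -5 - 1*(-6/5) = -5 + 6/5 = -19/5 ≈ -3.8000)
((-11 + 18)*(-13))*n = ((-11 + 18)*(-13))*(-19/5) = (7*(-13))*(-19/5) = -91*(-19/5) = 1729/5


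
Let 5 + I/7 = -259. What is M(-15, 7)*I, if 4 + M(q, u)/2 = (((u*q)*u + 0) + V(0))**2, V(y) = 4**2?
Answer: -1910673072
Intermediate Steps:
I = -1848 (I = -35 + 7*(-259) = -35 - 1813 = -1848)
V(y) = 16
M(q, u) = -8 + 2*(16 + q*u**2)**2 (M(q, u) = -8 + 2*(((u*q)*u + 0) + 16)**2 = -8 + 2*(((q*u)*u + 0) + 16)**2 = -8 + 2*((q*u**2 + 0) + 16)**2 = -8 + 2*(q*u**2 + 16)**2 = -8 + 2*(16 + q*u**2)**2)
M(-15, 7)*I = (-8 + 2*(16 - 15*7**2)**2)*(-1848) = (-8 + 2*(16 - 15*49)**2)*(-1848) = (-8 + 2*(16 - 735)**2)*(-1848) = (-8 + 2*(-719)**2)*(-1848) = (-8 + 2*516961)*(-1848) = (-8 + 1033922)*(-1848) = 1033914*(-1848) = -1910673072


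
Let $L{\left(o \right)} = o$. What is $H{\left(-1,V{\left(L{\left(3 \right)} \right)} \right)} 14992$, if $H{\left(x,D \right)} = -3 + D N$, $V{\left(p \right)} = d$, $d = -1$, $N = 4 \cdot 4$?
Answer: $-284848$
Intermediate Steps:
$N = 16$
$V{\left(p \right)} = -1$
$H{\left(x,D \right)} = -3 + 16 D$ ($H{\left(x,D \right)} = -3 + D 16 = -3 + 16 D$)
$H{\left(-1,V{\left(L{\left(3 \right)} \right)} \right)} 14992 = \left(-3 + 16 \left(-1\right)\right) 14992 = \left(-3 - 16\right) 14992 = \left(-19\right) 14992 = -284848$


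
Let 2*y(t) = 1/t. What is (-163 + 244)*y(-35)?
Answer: -81/70 ≈ -1.1571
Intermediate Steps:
y(t) = 1/(2*t)
(-163 + 244)*y(-35) = (-163 + 244)*((1/2)/(-35)) = 81*((1/2)*(-1/35)) = 81*(-1/70) = -81/70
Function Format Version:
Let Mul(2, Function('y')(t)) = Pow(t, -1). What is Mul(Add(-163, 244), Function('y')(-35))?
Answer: Rational(-81, 70) ≈ -1.1571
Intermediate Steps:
Function('y')(t) = Mul(Rational(1, 2), Pow(t, -1))
Mul(Add(-163, 244), Function('y')(-35)) = Mul(Add(-163, 244), Mul(Rational(1, 2), Pow(-35, -1))) = Mul(81, Mul(Rational(1, 2), Rational(-1, 35))) = Mul(81, Rational(-1, 70)) = Rational(-81, 70)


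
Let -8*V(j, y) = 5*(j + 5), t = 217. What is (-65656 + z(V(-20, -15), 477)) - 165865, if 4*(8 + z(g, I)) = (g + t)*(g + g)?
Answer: -29499887/128 ≈ -2.3047e+5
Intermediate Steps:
V(j, y) = -25/8 - 5*j/8 (V(j, y) = -5*(j + 5)/8 = -5*(5 + j)/8 = -(25 + 5*j)/8 = -25/8 - 5*j/8)
z(g, I) = -8 + g*(217 + g)/2 (z(g, I) = -8 + ((g + 217)*(g + g))/4 = -8 + ((217 + g)*(2*g))/4 = -8 + (2*g*(217 + g))/4 = -8 + g*(217 + g)/2)
(-65656 + z(V(-20, -15), 477)) - 165865 = (-65656 + (-8 + (-25/8 - 5/8*(-20))**2/2 + 217*(-25/8 - 5/8*(-20))/2)) - 165865 = (-65656 + (-8 + (-25/8 + 25/2)**2/2 + 217*(-25/8 + 25/2)/2)) - 165865 = (-65656 + (-8 + (75/8)**2/2 + (217/2)*(75/8))) - 165865 = (-65656 + (-8 + (1/2)*(5625/64) + 16275/16)) - 165865 = (-65656 + (-8 + 5625/128 + 16275/16)) - 165865 = (-65656 + 134801/128) - 165865 = -8269167/128 - 165865 = -29499887/128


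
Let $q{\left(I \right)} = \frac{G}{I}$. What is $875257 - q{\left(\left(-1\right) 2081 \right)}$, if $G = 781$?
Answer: $\frac{1821410598}{2081} \approx 8.7526 \cdot 10^{5}$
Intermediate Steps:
$q{\left(I \right)} = \frac{781}{I}$
$875257 - q{\left(\left(-1\right) 2081 \right)} = 875257 - \frac{781}{\left(-1\right) 2081} = 875257 - \frac{781}{-2081} = 875257 - 781 \left(- \frac{1}{2081}\right) = 875257 - - \frac{781}{2081} = 875257 + \frac{781}{2081} = \frac{1821410598}{2081}$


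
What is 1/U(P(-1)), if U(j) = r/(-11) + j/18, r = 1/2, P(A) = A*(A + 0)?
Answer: 99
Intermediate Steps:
P(A) = A² (P(A) = A*A = A²)
r = ½ ≈ 0.50000
U(j) = -1/22 + j/18 (U(j) = (½)/(-11) + j/18 = (½)*(-1/11) + j*(1/18) = -1/22 + j/18)
1/U(P(-1)) = 1/(-1/22 + (1/18)*(-1)²) = 1/(-1/22 + (1/18)*1) = 1/(-1/22 + 1/18) = 1/(1/99) = 99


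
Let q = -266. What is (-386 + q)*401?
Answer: -261452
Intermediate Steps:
(-386 + q)*401 = (-386 - 266)*401 = -652*401 = -261452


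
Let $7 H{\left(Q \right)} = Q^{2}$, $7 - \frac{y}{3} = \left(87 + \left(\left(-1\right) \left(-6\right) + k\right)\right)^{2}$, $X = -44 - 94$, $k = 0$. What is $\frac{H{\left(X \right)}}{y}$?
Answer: $- \frac{3174}{30247} \approx -0.10494$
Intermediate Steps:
$X = -138$
$y = -25926$ ($y = 21 - 3 \left(87 + \left(\left(-1\right) \left(-6\right) + 0\right)\right)^{2} = 21 - 3 \left(87 + \left(6 + 0\right)\right)^{2} = 21 - 3 \left(87 + 6\right)^{2} = 21 - 3 \cdot 93^{2} = 21 - 25947 = -25926$)
$H{\left(Q \right)} = \frac{Q^{2}}{7}$
$\frac{H{\left(X \right)}}{y} = \frac{\frac{1}{7} \left(-138\right)^{2}}{-25926} = \frac{1}{7} \cdot 19044 \left(- \frac{1}{25926}\right) = \frac{19044}{7} \left(- \frac{1}{25926}\right) = - \frac{3174}{30247}$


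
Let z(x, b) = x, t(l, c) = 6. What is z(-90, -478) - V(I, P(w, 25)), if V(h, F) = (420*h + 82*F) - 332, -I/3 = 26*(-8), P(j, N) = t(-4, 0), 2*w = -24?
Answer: -262330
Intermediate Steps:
w = -12 (w = (½)*(-24) = -12)
P(j, N) = 6
I = 624 (I = -78*(-8) = -3*(-208) = 624)
V(h, F) = -332 + 82*F + 420*h (V(h, F) = (82*F + 420*h) - 332 = -332 + 82*F + 420*h)
z(-90, -478) - V(I, P(w, 25)) = -90 - (-332 + 82*6 + 420*624) = -90 - (-332 + 492 + 262080) = -90 - 1*262240 = -90 - 262240 = -262330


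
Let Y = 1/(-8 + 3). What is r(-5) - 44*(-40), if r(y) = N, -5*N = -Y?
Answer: 43999/25 ≈ 1760.0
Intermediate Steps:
Y = -⅕ (Y = 1/(-5) = -⅕ ≈ -0.20000)
N = -1/25 (N = -(-1)*(-1)/(5*5) = -⅕*⅕ = -1/25 ≈ -0.040000)
r(y) = -1/25
r(-5) - 44*(-40) = -1/25 - 44*(-40) = -1/25 + 1760 = 43999/25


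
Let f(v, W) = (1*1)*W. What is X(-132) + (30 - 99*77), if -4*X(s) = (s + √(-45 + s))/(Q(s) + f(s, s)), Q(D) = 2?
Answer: -987123/130 + I*√177/520 ≈ -7593.3 + 0.025585*I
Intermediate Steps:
f(v, W) = W (f(v, W) = 1*W = W)
X(s) = -(s + √(-45 + s))/(4*(2 + s))
X(-132) + (30 - 99*77) = (-1*(-132) - √(-45 - 132))/(4*(2 - 132)) + (30 - 99*77) = (¼)*(132 - √(-177))/(-130) + (30 - 7623) = (¼)*(-1/130)*(132 - I*√177) - 7593 = (-33/130 + I*√177/520) - 7593 = -987123/130 + I*√177/520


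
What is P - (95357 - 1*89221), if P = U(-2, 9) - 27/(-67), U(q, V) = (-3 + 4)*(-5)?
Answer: -411420/67 ≈ -6140.6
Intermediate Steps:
U(q, V) = -5 (U(q, V) = 1*(-5) = -5)
P = -308/67 (P = -5 - 27/(-67) = -5 - 1/67*(-27) = -5 + 27/67 = -308/67 ≈ -4.5970)
P - (95357 - 1*89221) = -308/67 - (95357 - 1*89221) = -308/67 - (95357 - 89221) = -308/67 - 1*6136 = -308/67 - 6136 = -411420/67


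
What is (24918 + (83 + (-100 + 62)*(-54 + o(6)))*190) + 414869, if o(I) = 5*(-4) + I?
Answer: 946517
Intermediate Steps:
o(I) = -20 + I
(24918 + (83 + (-100 + 62)*(-54 + o(6)))*190) + 414869 = (24918 + (83 + (-100 + 62)*(-54 + (-20 + 6)))*190) + 414869 = (24918 + (83 - 38*(-54 - 14))*190) + 414869 = (24918 + (83 - 38*(-68))*190) + 414869 = (24918 + (83 + 2584)*190) + 414869 = (24918 + 2667*190) + 414869 = (24918 + 506730) + 414869 = 531648 + 414869 = 946517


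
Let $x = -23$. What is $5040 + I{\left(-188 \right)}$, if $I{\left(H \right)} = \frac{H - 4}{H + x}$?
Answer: $\frac{1063632}{211} \approx 5040.9$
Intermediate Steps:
$I{\left(H \right)} = \frac{-4 + H}{-23 + H}$ ($I{\left(H \right)} = \frac{H - 4}{H - 23} = \frac{-4 + H}{-23 + H}$)
$5040 + I{\left(-188 \right)} = 5040 + \frac{-4 - 188}{-23 - 188} = 5040 + \frac{1}{-211} \left(-192\right) = 5040 - - \frac{192}{211} = 5040 + \frac{192}{211} = \frac{1063632}{211}$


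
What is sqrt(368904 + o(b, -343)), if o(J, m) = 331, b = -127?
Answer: sqrt(369235) ≈ 607.65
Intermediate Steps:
sqrt(368904 + o(b, -343)) = sqrt(368904 + 331) = sqrt(369235)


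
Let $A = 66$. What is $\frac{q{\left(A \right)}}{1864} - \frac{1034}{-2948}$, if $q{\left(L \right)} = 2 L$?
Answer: $\frac{6581}{15611} \approx 0.42156$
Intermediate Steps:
$\frac{q{\left(A \right)}}{1864} - \frac{1034}{-2948} = \frac{2 \cdot 66}{1864} - \frac{1034}{-2948} = 132 \cdot \frac{1}{1864} - - \frac{47}{134} = \frac{33}{466} + \frac{47}{134} = \frac{6581}{15611}$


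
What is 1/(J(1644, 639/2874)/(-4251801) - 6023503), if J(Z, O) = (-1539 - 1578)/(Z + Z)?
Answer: -4659973896/28069366742476649 ≈ -1.6602e-7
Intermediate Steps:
J(Z, O) = -3117/(2*Z) (J(Z, O) = -3117*1/(2*Z) = -3117/(2*Z))
1/(J(1644, 639/2874)/(-4251801) - 6023503) = 1/(-3117/2/1644/(-4251801) - 6023503) = 1/(-3117/2*1/1644*(-1/4251801) - 6023503) = 1/(-1039/1096*(-1/4251801) - 6023503) = 1/(1039/4659973896 - 6023503) = 1/(-28069366742476649/4659973896) = -4659973896/28069366742476649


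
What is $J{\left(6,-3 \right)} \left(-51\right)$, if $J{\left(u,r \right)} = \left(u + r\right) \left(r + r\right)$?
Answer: $918$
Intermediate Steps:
$J{\left(u,r \right)} = 2 r \left(r + u\right)$ ($J{\left(u,r \right)} = \left(r + u\right) 2 r = 2 r \left(r + u\right)$)
$J{\left(6,-3 \right)} \left(-51\right) = 2 \left(-3\right) \left(-3 + 6\right) \left(-51\right) = 2 \left(-3\right) 3 \left(-51\right) = \left(-18\right) \left(-51\right) = 918$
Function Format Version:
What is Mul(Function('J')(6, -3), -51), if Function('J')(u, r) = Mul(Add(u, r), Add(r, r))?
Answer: 918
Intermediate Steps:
Function('J')(u, r) = Mul(2, r, Add(r, u)) (Function('J')(u, r) = Mul(Add(r, u), Mul(2, r)) = Mul(2, r, Add(r, u)))
Mul(Function('J')(6, -3), -51) = Mul(Mul(2, -3, Add(-3, 6)), -51) = Mul(Mul(2, -3, 3), -51) = Mul(-18, -51) = 918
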